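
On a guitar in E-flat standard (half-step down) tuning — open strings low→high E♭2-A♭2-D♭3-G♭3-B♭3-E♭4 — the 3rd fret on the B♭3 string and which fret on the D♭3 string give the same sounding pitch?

Fret 3 on B♭3 is MIDI 58 + 3 = 61 (D♭4). On the D♭3 string (open MIDI 49), that pitch is 61 − 49 = fret 12.

12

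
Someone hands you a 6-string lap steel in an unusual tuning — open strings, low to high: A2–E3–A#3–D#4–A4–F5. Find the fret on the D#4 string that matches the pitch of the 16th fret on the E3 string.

5

Fret 16 on E3 is MIDI 52 + 16 = 68 (G#4). On the D#4 string (open MIDI 63), that pitch is 68 − 63 = fret 5.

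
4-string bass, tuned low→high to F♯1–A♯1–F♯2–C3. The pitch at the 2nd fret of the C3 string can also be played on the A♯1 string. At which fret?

C3 at fret 2 is C3 + 2 semitones = D3.
The open A♯1 string is 14 semitones below the open C3, so the same pitch on the A♯1 string lies at fret 2 + 14 = 16.

16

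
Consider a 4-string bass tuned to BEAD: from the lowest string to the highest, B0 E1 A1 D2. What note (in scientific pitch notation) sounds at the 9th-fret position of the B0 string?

G#1

B0 is MIDI 23. Adding 9 gives 32, which is G#1.
(Equivalently spelled Ab1.)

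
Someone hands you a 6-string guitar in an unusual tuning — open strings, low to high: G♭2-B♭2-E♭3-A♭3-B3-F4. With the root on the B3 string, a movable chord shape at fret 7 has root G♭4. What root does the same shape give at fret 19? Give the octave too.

Moving from fret 7 to fret 19 shifts the root by 12 semitones.
G♭4 up 12 semitones is G♭5.

G♭5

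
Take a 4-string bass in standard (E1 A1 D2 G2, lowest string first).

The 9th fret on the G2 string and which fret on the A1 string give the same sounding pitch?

19

Fret 9 on G2 is MIDI 43 + 9 = 52 (E3). On the A1 string (open MIDI 33), that pitch is 52 − 33 = fret 19.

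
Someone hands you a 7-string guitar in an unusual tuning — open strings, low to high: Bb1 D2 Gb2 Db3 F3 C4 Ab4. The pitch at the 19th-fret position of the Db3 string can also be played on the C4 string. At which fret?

Db3 at fret 19 is Db3 + 19 semitones = Ab4.
The open C4 string is 11 semitones above the open Db3, so the same pitch on the C4 string lies at fret 19 − 11 = 8.

8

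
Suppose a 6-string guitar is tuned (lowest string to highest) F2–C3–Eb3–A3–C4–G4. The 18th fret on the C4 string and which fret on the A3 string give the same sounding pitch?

Fret 18 on C4 is MIDI 60 + 18 = 78 (Gb5). On the A3 string (open MIDI 57), that pitch is 78 − 57 = fret 21.

21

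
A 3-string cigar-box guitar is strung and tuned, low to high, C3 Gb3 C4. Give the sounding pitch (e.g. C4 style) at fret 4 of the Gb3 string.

Bb3

The open Gb3 string plus 4 semitones: Gb–G–Ab–A–Bb.
No B→C boundary is crossed, so the octave stays at 3.
(Equivalently spelled A#3.)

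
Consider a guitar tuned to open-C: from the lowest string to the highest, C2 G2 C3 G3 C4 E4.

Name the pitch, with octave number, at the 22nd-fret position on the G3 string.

F5

G3 is MIDI 55. Adding 22 gives 77, which is F5.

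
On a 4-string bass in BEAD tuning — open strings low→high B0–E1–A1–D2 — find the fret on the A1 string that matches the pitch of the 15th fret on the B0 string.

5

B0 at fret 15 is B0 + 15 semitones = D2.
The open A1 string is 10 semitones above the open B0, so the same pitch on the A1 string lies at fret 15 − 10 = 5.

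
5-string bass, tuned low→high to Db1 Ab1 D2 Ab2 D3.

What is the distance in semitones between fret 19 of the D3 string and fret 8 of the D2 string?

D3 at fret 19 → A4 (MIDI 69); D2 at fret 8 → Bb2 (MIDI 46).
69 − 46 = 23, so the two pitches are 23 semitones apart, with A4 the higher.

23 semitones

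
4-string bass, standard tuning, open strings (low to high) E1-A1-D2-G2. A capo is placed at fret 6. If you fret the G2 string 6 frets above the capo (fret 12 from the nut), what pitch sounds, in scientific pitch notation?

The capo raises the open G2 by 6 semitones to C#3; fretting 6 more gives G2 + 6 + 6 = G2 + 12 semitones = G3.

G3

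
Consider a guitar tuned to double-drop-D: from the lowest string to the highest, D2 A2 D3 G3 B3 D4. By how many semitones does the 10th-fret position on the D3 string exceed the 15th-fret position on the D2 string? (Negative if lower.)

D3 at fret 10 → C4 (MIDI 60); D2 at fret 15 → F3 (MIDI 53).
60 − 53 = 7, so the two pitches are 7 semitones apart.

7 semitones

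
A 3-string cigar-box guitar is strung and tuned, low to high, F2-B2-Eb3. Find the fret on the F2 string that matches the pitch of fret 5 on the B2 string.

B2 at fret 5 is B2 + 5 semitones = E3.
The open F2 string is 6 semitones below the open B2, so the same pitch on the F2 string lies at fret 5 + 6 = 11.

11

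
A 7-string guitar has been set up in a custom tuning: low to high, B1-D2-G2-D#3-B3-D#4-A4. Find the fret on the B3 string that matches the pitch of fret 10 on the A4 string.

A4 at fret 10 is A4 + 10 semitones = G5.
The open B3 string is 10 semitones below the open A4, so the same pitch on the B3 string lies at fret 10 + 10 = 20.

20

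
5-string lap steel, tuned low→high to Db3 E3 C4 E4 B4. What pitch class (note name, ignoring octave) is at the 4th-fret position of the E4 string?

Ab

E4 is MIDI 64. Adding 4 gives 68; 68 mod 12 = 8, i.e. Ab.
(Equivalently spelled G#.)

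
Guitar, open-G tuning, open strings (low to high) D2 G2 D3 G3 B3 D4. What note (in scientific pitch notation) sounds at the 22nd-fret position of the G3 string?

F5

The open G3 string plus 22 semitones: G–G#–A–A#–…–D#–E–F.
The walk passes from B into C 2 times, so the octave number goes from 3 to 5.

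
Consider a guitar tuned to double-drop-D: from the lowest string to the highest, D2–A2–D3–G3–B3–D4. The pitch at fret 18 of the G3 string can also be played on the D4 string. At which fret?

Fret 18 on G3 is MIDI 55 + 18 = 73 (C♯5). On the D4 string (open MIDI 62), that pitch is 73 − 62 = fret 11.

11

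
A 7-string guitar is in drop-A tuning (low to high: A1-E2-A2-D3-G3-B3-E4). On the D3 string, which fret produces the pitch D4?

12

D4 is 12 semitones above the open D3 (D–D#–E–F–…–C–C#–D), so it sits at fret 12.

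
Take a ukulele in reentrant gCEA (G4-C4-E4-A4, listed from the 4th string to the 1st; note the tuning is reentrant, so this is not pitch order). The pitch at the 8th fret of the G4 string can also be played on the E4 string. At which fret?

11

G4 at fret 8 is G4 + 8 semitones = D#5.
The open E4 string is 3 semitones below the open G4, so the same pitch on the E4 string lies at fret 8 + 3 = 11.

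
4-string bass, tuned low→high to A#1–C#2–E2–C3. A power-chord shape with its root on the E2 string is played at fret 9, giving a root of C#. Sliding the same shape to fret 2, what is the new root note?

F#

Moving from fret 9 to fret 2 shifts the root by -7 semitones.
C# down 7 semitones is F#.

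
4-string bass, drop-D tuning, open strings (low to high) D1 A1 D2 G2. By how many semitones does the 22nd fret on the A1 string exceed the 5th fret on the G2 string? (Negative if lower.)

7 semitones

A1 at fret 22 → G3 (MIDI 55); G2 at fret 5 → C3 (MIDI 48).
55 − 48 = 7, so the two pitches are 7 semitones apart.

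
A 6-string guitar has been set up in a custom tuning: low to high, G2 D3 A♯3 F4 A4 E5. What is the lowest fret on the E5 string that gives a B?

7

From E5, count semitones up the chromatic scale until reaching B: E–F–F#–G–G#–A–A#–B — 7 steps.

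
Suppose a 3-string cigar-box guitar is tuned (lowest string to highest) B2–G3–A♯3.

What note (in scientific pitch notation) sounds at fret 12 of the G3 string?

The open G3 string plus 12 semitones: G–G#–A–A#–…–F–F#–G.
The walk passes from B into C once, so the octave number goes from 3 to 4.

G4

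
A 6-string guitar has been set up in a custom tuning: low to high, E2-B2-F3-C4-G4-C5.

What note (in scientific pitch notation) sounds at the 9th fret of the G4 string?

The open G4 string plus 9 semitones: G–Ab–A–Bb–B–C–Db–D–Eb–E.
The walk passes from B into C once, so the octave number goes from 4 to 5.

E5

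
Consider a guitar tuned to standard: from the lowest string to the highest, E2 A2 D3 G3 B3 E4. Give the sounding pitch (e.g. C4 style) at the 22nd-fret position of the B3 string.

The open B3 string plus 22 semitones: B–C–C#–D–…–G–G#–A.
The walk passes from B into C 2 times, so the octave number goes from 3 to 5.

A5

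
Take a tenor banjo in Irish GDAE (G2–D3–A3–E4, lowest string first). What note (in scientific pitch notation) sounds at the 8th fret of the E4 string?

C5

The open E4 string plus 8 semitones: E–F–F#–G–G#–A–A#–B–C.
The walk passes from B into C once, so the octave number goes from 4 to 5.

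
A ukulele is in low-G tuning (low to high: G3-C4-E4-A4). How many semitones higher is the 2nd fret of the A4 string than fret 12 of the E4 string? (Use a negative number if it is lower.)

A4 at fret 2 → B4 (MIDI 71); E4 at fret 12 → E5 (MIDI 76).
71 − 76 = -5, so the two pitches are 5 semitones apart.

-5 semitones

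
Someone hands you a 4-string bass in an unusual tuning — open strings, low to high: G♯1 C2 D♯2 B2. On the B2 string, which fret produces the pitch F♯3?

F♯3 is 7 semitones above the open B2 (B–C–C#–D–D#–E–F–F#), so it sits at fret 7.

7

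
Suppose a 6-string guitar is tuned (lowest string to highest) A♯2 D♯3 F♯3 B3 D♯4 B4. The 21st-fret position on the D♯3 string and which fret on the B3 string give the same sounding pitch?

13

D♯3 at fret 21 is D♯3 + 21 semitones = C5.
The open B3 string is 8 semitones above the open D♯3, so the same pitch on the B3 string lies at fret 21 − 8 = 13.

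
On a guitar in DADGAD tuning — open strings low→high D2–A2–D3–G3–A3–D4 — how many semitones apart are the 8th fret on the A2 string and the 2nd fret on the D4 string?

A2 at fret 8 → F3 (MIDI 53); D4 at fret 2 → E4 (MIDI 64).
53 − 64 = -11, so the two pitches are 11 semitones apart, with E4 the higher.

11 semitones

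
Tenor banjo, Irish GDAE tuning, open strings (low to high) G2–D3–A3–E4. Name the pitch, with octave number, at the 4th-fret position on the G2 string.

B2

The open G2 string plus 4 semitones: G–G#–A–A#–B.
No B→C boundary is crossed, so the octave stays at 2.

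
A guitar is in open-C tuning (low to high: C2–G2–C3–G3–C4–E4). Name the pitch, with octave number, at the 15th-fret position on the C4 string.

D♯5

The open C4 string plus 15 semitones: C–C#–D–D#–…–C#–D–D#.
The walk passes from B into C once, so the octave number goes from 4 to 5.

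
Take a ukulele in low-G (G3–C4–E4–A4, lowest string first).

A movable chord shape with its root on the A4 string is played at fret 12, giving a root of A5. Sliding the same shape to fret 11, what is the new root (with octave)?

Moving from fret 12 to fret 11 shifts the root by -1 semitone.
A5 down 1 semitone is G#5.

G#5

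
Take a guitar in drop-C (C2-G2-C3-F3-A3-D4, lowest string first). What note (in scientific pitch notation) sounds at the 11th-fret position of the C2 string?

Each fret is one semitone, so C2 + 11 = B2.

B2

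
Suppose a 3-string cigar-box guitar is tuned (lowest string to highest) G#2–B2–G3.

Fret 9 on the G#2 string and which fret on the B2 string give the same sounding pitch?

Fret 9 on G#2 is MIDI 44 + 9 = 53 (F3). On the B2 string (open MIDI 47), that pitch is 53 − 47 = fret 6.

6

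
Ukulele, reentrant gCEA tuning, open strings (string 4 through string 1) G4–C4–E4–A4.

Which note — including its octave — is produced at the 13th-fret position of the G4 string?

Each fret is one semitone, so G4 + 13 = G♯5.

G♯5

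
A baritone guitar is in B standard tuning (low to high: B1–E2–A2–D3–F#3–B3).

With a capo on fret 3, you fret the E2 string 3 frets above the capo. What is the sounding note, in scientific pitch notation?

A#2

The capo raises the open E2 by 3 semitones to G2; fretting 3 more gives E2 + 3 + 3 = E2 + 6 semitones = A#2.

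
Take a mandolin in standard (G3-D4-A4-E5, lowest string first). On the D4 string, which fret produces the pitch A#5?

20

A#5 is 20 semitones above the open D4 (D–D#–E–F–…–G#–A–A#), so it sits at fret 20.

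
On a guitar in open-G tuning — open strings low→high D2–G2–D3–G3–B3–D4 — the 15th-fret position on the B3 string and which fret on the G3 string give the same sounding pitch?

19

Fret 15 on B3 is MIDI 59 + 15 = 74 (D5). On the G3 string (open MIDI 55), that pitch is 74 − 55 = fret 19.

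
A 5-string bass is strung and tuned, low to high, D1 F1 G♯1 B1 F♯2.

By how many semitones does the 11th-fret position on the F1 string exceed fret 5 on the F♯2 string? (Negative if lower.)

-7 semitones

F1 at fret 11 → E2 (MIDI 40); F♯2 at fret 5 → B2 (MIDI 47).
40 − 47 = -7, so the two pitches are 7 semitones apart.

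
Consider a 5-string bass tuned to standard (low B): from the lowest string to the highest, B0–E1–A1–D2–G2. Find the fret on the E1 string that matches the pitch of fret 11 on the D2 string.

Fret 11 on D2 is MIDI 38 + 11 = 49 (C#3). On the E1 string (open MIDI 28), that pitch is 49 − 28 = fret 21.

21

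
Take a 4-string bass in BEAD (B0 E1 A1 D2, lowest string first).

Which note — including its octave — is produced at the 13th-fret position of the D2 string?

D2 is MIDI 38. Adding 13 gives 51, which is D#3.
(Equivalently spelled Eb3.)

D#3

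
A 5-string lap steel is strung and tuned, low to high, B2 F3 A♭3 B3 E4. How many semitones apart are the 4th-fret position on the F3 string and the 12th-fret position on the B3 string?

14 semitones

F3 at fret 4 → A3 (MIDI 57); B3 at fret 12 → B4 (MIDI 71).
57 − 71 = -14, so the two pitches are 14 semitones apart, with B4 the higher.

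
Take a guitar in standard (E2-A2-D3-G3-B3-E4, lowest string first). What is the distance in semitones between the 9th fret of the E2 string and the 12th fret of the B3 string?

E2 at fret 9 → C♯3 (MIDI 49); B3 at fret 12 → B4 (MIDI 71).
49 − 71 = -22, so the two pitches are 22 semitones apart, with B4 the higher.

22 semitones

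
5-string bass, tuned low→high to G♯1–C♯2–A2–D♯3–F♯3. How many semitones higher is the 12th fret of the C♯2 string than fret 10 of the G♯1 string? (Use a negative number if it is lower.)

7 semitones

C♯2 at fret 12 → C♯3 (MIDI 49); G♯1 at fret 10 → F♯2 (MIDI 42).
49 − 42 = 7, so the two pitches are 7 semitones apart.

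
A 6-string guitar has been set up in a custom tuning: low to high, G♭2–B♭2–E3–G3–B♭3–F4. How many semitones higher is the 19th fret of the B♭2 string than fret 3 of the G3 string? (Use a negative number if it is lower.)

B♭2 at fret 19 → F4 (MIDI 65); G3 at fret 3 → B♭3 (MIDI 58).
65 − 58 = 7, so the two pitches are 7 semitones apart.

7 semitones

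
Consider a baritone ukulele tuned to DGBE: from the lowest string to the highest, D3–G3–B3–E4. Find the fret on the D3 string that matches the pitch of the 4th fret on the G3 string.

9

Fret 4 on G3 is MIDI 55 + 4 = 59 (B3). On the D3 string (open MIDI 50), that pitch is 59 − 50 = fret 9.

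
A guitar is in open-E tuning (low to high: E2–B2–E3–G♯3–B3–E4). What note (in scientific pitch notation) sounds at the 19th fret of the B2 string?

Each fret is one semitone, so B2 + 19 = F♯4.
(Equivalently spelled G♭4.)

F♯4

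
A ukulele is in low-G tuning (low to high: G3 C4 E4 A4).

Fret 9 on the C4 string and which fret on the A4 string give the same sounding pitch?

C4 at fret 9 is C4 + 9 semitones = A4.
The open A4 string is 9 semitones above the open C4, so the same pitch on the A4 string lies at fret 9 − 9 = 0.

0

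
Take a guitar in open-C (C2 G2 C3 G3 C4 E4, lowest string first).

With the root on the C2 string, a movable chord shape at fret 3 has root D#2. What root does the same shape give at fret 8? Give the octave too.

Moving from fret 3 to fret 8 shifts the root by 5 semitones.
D#2 up 5 semitones is G#2.

G#2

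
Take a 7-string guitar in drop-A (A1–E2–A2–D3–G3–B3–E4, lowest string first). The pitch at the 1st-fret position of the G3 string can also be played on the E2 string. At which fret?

G3 at fret 1 is G3 + 1 semitone = G#3.
The open E2 string is 15 semitones below the open G3, so the same pitch on the E2 string lies at fret 1 + 15 = 16.

16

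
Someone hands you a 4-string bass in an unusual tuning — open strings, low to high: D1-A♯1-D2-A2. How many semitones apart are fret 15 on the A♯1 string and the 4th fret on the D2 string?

A♯1 at fret 15 → C♯3 (MIDI 49); D2 at fret 4 → F♯2 (MIDI 42).
49 − 42 = 7, so the two pitches are 7 semitones apart, with C♯3 the higher.

7 semitones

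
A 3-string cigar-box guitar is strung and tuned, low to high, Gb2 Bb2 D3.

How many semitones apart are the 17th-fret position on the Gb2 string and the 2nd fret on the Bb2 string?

Gb2 at fret 17 → B3 (MIDI 59); Bb2 at fret 2 → C3 (MIDI 48).
59 − 48 = 11, so the two pitches are 11 semitones apart, with B3 the higher.

11 semitones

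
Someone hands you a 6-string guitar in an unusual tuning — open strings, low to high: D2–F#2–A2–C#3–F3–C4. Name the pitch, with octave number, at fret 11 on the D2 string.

Each fret is one semitone, so D2 + 11 = C#3.
(Equivalently spelled Db3.)

C#3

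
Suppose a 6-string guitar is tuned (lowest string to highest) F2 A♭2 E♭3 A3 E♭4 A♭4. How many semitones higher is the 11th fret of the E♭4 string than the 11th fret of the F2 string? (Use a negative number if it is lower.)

22 semitones

E♭4 at fret 11 → D5 (MIDI 74); F2 at fret 11 → E3 (MIDI 52).
74 − 52 = 22, so the two pitches are 22 semitones apart.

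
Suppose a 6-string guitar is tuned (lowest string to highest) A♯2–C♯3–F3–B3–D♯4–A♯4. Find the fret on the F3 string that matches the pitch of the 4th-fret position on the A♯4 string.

A♯4 at fret 4 is A♯4 + 4 semitones = D5.
The open F3 string is 17 semitones below the open A♯4, so the same pitch on the F3 string lies at fret 4 + 17 = 21.

21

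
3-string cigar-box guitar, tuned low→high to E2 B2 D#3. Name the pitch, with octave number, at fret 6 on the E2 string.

A#2

Each fret is one semitone, so E2 + 6 = A#2.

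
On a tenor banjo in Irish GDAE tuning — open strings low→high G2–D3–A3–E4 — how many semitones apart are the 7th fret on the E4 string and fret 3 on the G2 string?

25 semitones

E4 at fret 7 → B4 (MIDI 71); G2 at fret 3 → A#2 (MIDI 46).
71 − 46 = 25, so the two pitches are 25 semitones apart, with B4 the higher.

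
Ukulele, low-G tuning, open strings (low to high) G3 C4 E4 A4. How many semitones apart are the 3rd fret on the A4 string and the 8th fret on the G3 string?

A4 at fret 3 → C5 (MIDI 72); G3 at fret 8 → D#4 (MIDI 63).
72 − 63 = 9, so the two pitches are 9 semitones apart, with C5 the higher.

9 semitones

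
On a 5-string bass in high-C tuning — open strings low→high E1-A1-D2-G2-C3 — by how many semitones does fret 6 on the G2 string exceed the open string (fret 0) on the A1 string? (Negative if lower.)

G2 at fret 6 → C♯3 (MIDI 49); A1 at fret 0 → A1 (MIDI 33).
49 − 33 = 16, so the two pitches are 16 semitones apart.

16 semitones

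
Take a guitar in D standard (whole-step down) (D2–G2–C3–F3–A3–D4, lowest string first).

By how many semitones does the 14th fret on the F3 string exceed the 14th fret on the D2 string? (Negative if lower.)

15 semitones

F3 at fret 14 → G4 (MIDI 67); D2 at fret 14 → E3 (MIDI 52).
67 − 52 = 15, so the two pitches are 15 semitones apart.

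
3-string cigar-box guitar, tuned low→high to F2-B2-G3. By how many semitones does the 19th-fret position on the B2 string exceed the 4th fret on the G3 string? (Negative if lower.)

7 semitones

B2 at fret 19 → F#4 (MIDI 66); G3 at fret 4 → B3 (MIDI 59).
66 − 59 = 7, so the two pitches are 7 semitones apart.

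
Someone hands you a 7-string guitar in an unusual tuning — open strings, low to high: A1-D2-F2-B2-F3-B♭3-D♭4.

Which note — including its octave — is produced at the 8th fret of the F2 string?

The open F2 string plus 8 semitones: F–Gb–G–Ab–A–Bb–B–C–Db.
The walk passes from B into C once, so the octave number goes from 2 to 3.
(Equivalently spelled C♯3.)

D♭3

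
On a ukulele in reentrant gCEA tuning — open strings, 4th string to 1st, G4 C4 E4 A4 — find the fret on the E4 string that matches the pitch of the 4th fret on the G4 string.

7

Fret 4 on G4 is MIDI 67 + 4 = 71 (B4). On the E4 string (open MIDI 64), that pitch is 71 − 64 = fret 7.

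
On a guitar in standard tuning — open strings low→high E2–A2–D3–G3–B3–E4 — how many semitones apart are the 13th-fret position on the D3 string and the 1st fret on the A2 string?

17 semitones

D3 at fret 13 → D#4 (MIDI 63); A2 at fret 1 → A#2 (MIDI 46).
63 − 46 = 17, so the two pitches are 17 semitones apart, with D#4 the higher.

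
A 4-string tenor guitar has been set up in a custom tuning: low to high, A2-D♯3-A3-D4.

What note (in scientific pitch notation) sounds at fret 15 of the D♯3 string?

F♯4

Each fret is one semitone, so D♯3 + 15 = F♯4.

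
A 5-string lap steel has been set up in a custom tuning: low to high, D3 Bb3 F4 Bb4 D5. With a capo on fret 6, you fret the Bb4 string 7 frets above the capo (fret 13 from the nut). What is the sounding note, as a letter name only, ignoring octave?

B

The capo raises the open Bb4 by 6 semitones to E5; fretting 7 more gives Bb4 + 6 + 7 = Bb4 + 13 semitones, landing on B.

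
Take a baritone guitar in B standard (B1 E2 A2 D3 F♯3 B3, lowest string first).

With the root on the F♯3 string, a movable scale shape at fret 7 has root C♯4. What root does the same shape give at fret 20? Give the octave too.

D5

Moving from fret 7 to fret 20 shifts the root by 13 semitones.
C♯4 up 13 semitones is D5.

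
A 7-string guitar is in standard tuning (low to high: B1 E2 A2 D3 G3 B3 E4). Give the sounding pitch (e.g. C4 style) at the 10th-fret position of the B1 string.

B1 is MIDI 35. Adding 10 gives 45, which is A2.

A2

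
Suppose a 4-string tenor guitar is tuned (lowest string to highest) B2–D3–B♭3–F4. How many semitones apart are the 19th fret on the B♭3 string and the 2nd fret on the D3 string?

B♭3 at fret 19 → F5 (MIDI 77); D3 at fret 2 → E3 (MIDI 52).
77 − 52 = 25, so the two pitches are 25 semitones apart, with F5 the higher.

25 semitones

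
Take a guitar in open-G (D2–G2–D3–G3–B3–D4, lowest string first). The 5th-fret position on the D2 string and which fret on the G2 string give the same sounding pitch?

Fret 5 on D2 is MIDI 38 + 5 = 43 (G2). On the G2 string (open MIDI 43), that pitch is 43 − 43 = fret 0.

0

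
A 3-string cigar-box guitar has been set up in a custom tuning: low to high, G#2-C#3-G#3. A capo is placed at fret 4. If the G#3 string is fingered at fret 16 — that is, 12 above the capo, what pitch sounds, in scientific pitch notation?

The capo raises the open G#3 by 4 semitones to C4; fretting 12 more gives G#3 + 4 + 12 = G#3 + 16 semitones = C5.

C5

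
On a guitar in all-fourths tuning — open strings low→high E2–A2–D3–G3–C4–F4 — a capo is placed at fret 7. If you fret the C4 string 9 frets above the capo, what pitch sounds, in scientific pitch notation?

The capo raises the open C4 by 7 semitones to G4; fretting 9 more gives C4 + 7 + 9 = C4 + 16 semitones = E5.

E5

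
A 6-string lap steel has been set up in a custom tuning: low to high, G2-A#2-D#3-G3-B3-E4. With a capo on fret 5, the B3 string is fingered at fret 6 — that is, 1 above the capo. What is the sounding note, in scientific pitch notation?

The capo raises the open B3 by 5 semitones to E4; fretting 1 more gives B3 + 5 + 1 = B3 + 6 semitones = F4.

F4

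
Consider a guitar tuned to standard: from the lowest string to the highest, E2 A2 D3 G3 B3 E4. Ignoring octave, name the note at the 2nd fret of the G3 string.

A

The open G3 string plus 2 semitones: G–G#–A.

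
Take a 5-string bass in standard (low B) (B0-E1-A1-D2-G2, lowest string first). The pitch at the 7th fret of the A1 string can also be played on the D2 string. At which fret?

2

A1 at fret 7 is A1 + 7 semitones = E2.
The open D2 string is 5 semitones above the open A1, so the same pitch on the D2 string lies at fret 7 − 5 = 2.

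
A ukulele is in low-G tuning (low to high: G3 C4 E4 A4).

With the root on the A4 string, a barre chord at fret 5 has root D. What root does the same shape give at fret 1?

Moving from fret 5 to fret 1 shifts the root by -4 semitones.
D down 4 semitones is A#.

A#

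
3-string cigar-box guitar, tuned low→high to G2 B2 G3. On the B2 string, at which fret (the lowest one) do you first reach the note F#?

From B2, count semitones up the chromatic scale until reaching F#: B–C–C#–D–D#–E–F–F# — 7 steps.

7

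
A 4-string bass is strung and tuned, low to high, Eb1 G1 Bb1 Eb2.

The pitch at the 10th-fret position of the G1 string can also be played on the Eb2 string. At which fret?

G1 at fret 10 is G1 + 10 semitones = F2.
The open Eb2 string is 8 semitones above the open G1, so the same pitch on the Eb2 string lies at fret 10 − 8 = 2.

2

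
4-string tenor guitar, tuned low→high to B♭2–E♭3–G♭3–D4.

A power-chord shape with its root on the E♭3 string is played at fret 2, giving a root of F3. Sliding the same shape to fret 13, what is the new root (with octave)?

Moving from fret 2 to fret 13 shifts the root by 11 semitones.
F3 up 11 semitones is E4.

E4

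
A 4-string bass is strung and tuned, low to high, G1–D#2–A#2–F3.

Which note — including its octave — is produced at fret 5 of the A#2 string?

D#3

The open A#2 string plus 5 semitones: A#–B–C–C#–D–D#.
The walk passes from B into C once, so the octave number goes from 2 to 3.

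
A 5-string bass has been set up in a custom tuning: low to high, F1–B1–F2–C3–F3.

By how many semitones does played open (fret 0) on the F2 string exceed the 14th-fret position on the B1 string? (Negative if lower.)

-8 semitones

F2 at fret 0 → F2 (MIDI 41); B1 at fret 14 → C#3 (MIDI 49).
41 − 49 = -8, so the two pitches are 8 semitones apart.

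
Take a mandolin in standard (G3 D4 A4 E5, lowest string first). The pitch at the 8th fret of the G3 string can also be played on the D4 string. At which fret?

Fret 8 on G3 is MIDI 55 + 8 = 63 (D♯4). On the D4 string (open MIDI 62), that pitch is 63 − 62 = fret 1.

1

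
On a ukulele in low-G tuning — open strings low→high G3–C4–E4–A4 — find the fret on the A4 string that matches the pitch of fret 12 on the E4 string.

7

E4 at fret 12 is E4 + 12 semitones = E5.
The open A4 string is 5 semitones above the open E4, so the same pitch on the A4 string lies at fret 12 − 5 = 7.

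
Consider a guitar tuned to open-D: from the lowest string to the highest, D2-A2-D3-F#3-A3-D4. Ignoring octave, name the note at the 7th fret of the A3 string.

A3 is MIDI 57. Adding 7 gives 64; 64 mod 12 = 4, i.e. E.

E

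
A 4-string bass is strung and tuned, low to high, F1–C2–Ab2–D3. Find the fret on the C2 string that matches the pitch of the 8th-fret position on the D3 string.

D3 at fret 8 is D3 + 8 semitones = Bb3.
The open C2 string is 14 semitones below the open D3, so the same pitch on the C2 string lies at fret 8 + 14 = 22.

22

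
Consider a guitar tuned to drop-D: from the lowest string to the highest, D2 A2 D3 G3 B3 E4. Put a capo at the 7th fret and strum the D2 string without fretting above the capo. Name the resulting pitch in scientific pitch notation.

The capo raises the open D2 by 7 semitones to A2; fretting 0 more gives D2 + 7 + 0 = D2 + 7 semitones = A2.

A2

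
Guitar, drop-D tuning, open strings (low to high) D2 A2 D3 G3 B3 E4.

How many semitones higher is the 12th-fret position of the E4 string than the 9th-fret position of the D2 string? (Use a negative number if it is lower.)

29 semitones

E4 at fret 12 → E5 (MIDI 76); D2 at fret 9 → B2 (MIDI 47).
76 − 47 = 29, so the two pitches are 29 semitones apart.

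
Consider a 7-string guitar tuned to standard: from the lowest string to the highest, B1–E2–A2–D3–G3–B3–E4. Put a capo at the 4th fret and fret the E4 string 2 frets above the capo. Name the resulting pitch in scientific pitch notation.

The capo raises the open E4 by 4 semitones to G#4; fretting 2 more gives E4 + 4 + 2 = E4 + 6 semitones = A#4.

A#4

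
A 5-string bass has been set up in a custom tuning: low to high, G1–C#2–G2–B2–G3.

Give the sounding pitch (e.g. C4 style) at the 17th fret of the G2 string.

Each fret is one semitone, so G2 + 17 = C4.

C4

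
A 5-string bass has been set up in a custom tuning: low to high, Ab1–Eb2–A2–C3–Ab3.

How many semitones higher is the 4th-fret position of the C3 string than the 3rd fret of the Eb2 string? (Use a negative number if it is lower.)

C3 at fret 4 → E3 (MIDI 52); Eb2 at fret 3 → Gb2 (MIDI 42).
52 − 42 = 10, so the two pitches are 10 semitones apart.

10 semitones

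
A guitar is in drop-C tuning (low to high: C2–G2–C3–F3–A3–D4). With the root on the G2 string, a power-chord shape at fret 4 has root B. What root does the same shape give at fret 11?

Moving from fret 4 to fret 11 shifts the root by 7 semitones.
B up 7 semitones is F#.

F#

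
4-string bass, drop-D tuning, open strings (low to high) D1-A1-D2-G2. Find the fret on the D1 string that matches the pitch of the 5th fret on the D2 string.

17

D2 at fret 5 is D2 + 5 semitones = G2.
The open D1 string is 12 semitones below the open D2, so the same pitch on the D1 string lies at fret 5 + 12 = 17.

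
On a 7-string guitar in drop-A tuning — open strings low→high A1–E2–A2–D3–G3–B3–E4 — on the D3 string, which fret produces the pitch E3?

E3 is 2 semitones above the open D3 (D–D#–E), so it sits at fret 2.

2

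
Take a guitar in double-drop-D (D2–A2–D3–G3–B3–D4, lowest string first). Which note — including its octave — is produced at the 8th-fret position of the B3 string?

B3 is MIDI 59. Adding 8 gives 67, which is G4.

G4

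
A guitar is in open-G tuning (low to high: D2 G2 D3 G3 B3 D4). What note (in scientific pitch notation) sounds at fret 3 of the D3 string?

Each fret is one semitone, so D3 + 3 = F3.

F3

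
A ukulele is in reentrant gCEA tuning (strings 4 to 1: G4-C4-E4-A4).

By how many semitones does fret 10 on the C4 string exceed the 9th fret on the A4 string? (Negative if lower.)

C4 at fret 10 → A#4 (MIDI 70); A4 at fret 9 → F#5 (MIDI 78).
70 − 78 = -8, so the two pitches are 8 semitones apart.

-8 semitones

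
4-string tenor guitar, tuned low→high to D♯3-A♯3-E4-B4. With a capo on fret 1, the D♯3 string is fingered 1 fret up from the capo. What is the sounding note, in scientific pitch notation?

F3

The capo raises the open D♯3 by 1 semitone to E3; fretting 1 more gives D♯3 + 1 + 1 = D♯3 + 2 semitones = F3.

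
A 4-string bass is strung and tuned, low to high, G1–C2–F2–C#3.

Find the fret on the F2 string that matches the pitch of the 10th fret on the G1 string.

Fret 10 on G1 is MIDI 31 + 10 = 41 (F2). On the F2 string (open MIDI 41), that pitch is 41 − 41 = fret 0.

0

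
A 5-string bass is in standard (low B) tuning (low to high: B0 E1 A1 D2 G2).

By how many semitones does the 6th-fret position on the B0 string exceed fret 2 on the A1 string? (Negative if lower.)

B0 at fret 6 → F1 (MIDI 29); A1 at fret 2 → B1 (MIDI 35).
29 − 35 = -6, so the two pitches are 6 semitones apart.

-6 semitones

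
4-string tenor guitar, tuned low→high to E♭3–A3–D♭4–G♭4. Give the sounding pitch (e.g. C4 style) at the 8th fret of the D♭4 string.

The open D♭4 string plus 8 semitones: Db–D–Eb–E–F–Gb–G–Ab–A.
No B→C boundary is crossed, so the octave stays at 4.

A4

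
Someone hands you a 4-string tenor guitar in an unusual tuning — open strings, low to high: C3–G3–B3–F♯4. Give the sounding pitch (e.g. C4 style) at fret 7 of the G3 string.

G3 is MIDI 55. Adding 7 gives 62, which is D4.

D4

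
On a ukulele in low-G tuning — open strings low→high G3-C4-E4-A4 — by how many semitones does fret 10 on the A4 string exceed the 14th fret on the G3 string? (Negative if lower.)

10 semitones

A4 at fret 10 → G5 (MIDI 79); G3 at fret 14 → A4 (MIDI 69).
79 − 69 = 10, so the two pitches are 10 semitones apart.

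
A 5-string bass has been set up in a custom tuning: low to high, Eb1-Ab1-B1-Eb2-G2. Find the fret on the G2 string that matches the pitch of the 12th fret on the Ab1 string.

1

Fret 12 on Ab1 is MIDI 32 + 12 = 44 (Ab2). On the G2 string (open MIDI 43), that pitch is 44 − 43 = fret 1.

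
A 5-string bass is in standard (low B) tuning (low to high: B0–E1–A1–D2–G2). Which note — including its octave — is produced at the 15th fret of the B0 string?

D2

The open B0 string plus 15 semitones: B–C–C#–D–…–C–C#–D.
The walk passes from B into C 2 times, so the octave number goes from 0 to 2.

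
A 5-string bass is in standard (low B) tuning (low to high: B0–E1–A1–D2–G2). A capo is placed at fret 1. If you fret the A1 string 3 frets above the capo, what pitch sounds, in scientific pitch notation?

The capo raises the open A1 by 1 semitone to A#1; fretting 3 more gives A1 + 1 + 3 = A1 + 4 semitones = C#2.
(Also written Db.)

C#2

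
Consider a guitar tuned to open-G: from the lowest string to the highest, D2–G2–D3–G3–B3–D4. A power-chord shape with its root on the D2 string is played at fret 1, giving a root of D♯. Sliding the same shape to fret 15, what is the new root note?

F

Moving from fret 1 to fret 15 shifts the root by 14 semitones.
D♯ up 14 semitones is F.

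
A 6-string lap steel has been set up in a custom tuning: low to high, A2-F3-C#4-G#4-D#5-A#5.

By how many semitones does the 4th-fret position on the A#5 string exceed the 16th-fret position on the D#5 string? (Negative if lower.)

A#5 at fret 4 → D6 (MIDI 86); D#5 at fret 16 → G6 (MIDI 91).
86 − 91 = -5, so the two pitches are 5 semitones apart.

-5 semitones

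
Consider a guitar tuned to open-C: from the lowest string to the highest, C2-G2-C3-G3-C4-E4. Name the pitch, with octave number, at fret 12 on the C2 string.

The open C2 string plus 12 semitones: C–C#–D–D#–…–A#–B–C.
The walk passes from B into C once, so the octave number goes from 2 to 3.

C3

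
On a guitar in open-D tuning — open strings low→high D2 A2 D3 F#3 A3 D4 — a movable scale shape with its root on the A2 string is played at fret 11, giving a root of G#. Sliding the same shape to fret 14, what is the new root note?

Moving from fret 11 to fret 14 shifts the root by 3 semitones.
G# up 3 semitones is B.

B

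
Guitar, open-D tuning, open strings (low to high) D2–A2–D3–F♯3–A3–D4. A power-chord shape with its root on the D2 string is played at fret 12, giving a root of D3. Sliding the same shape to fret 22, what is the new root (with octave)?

C4

Moving from fret 12 to fret 22 shifts the root by 10 semitones.
D3 up 10 semitones is C4.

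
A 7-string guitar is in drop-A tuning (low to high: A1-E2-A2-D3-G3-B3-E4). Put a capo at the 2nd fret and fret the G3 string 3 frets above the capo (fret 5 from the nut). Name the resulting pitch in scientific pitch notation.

C4

The capo raises the open G3 by 2 semitones to A3; fretting 3 more gives G3 + 2 + 3 = G3 + 5 semitones = C4.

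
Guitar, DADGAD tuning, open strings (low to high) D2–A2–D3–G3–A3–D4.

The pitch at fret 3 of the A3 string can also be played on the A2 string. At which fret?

15

Fret 3 on A3 is MIDI 57 + 3 = 60 (C4). On the A2 string (open MIDI 45), that pitch is 60 − 45 = fret 15.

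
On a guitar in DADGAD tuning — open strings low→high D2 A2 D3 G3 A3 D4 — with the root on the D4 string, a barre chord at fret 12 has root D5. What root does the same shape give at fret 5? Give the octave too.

Moving from fret 12 to fret 5 shifts the root by -7 semitones.
D5 down 7 semitones is G4.

G4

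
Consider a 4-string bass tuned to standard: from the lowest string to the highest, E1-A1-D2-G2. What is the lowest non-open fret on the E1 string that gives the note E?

From E1, count semitones up the chromatic scale until reaching E: E–F–F#–G–…–D–D#–E — 12 steps.

12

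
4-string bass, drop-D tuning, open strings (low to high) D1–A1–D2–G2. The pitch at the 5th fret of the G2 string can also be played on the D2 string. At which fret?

Fret 5 on G2 is MIDI 43 + 5 = 48 (C3). On the D2 string (open MIDI 38), that pitch is 48 − 38 = fret 10.

10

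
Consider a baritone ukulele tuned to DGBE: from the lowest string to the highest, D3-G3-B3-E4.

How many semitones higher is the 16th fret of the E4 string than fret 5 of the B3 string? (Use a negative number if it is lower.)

16 semitones

E4 at fret 16 → G#5 (MIDI 80); B3 at fret 5 → E4 (MIDI 64).
80 − 64 = 16, so the two pitches are 16 semitones apart.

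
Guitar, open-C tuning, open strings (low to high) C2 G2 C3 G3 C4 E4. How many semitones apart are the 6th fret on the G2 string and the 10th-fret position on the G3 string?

16 semitones

G2 at fret 6 → C#3 (MIDI 49); G3 at fret 10 → F4 (MIDI 65).
49 − 65 = -16, so the two pitches are 16 semitones apart, with F4 the higher.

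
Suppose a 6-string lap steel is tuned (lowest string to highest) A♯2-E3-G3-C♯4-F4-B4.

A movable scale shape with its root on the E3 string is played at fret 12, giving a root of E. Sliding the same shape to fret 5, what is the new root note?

Moving from fret 12 to fret 5 shifts the root by -7 semitones.
E down 7 semitones is A.

A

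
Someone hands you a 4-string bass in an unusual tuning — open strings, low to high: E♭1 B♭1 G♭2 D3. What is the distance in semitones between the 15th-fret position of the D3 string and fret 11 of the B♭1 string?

20 semitones

D3 at fret 15 → F4 (MIDI 65); B♭1 at fret 11 → A2 (MIDI 45).
65 − 45 = 20, so the two pitches are 20 semitones apart, with F4 the higher.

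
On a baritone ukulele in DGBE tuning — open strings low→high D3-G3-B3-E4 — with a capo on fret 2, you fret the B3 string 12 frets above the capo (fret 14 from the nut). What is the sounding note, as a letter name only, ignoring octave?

C#

The capo raises the open B3 by 2 semitones to C#4; fretting 12 more gives B3 + 2 + 12 = B3 + 14 semitones, landing on C#.
(Also written Db.)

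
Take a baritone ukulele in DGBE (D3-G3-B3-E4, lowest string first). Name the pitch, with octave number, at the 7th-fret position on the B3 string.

F♯4

The open B3 string plus 7 semitones: B–C–C#–D–D#–E–F–F#.
The walk passes from B into C once, so the octave number goes from 3 to 4.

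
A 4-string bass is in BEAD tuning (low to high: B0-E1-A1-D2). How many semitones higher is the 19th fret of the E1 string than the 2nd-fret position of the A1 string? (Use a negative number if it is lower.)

E1 at fret 19 → B2 (MIDI 47); A1 at fret 2 → B1 (MIDI 35).
47 − 35 = 12, so the two pitches are 12 semitones apart.

12 semitones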